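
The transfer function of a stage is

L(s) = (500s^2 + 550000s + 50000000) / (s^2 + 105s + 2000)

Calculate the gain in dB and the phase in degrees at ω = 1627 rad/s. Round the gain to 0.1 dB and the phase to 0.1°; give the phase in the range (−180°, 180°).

Substitute s = j1627:
Numerator: 500(j1627)^2 + 550000(j1627) + 50000000 = -1273564500 + j894850000
Denominator: (j1627)^2 + 105(j1627) + 2000 = -2645129 + j170835
|N| = √(1273564500² + 894850000²) ≈ 1.5565e+09, ∠N ≈ 144.91°
|D| = √(2645129² + 170835²) ≈ 2.6506e+06, ∠D ≈ 176.30°
|L| = 1.5565e+09 / 2.6506e+06 ≈ 587.23
Gain = 20 log₁₀(587.23) ≈ 55.38 dB
∠L = 144.91° − 176.30° = -31.39°

55.4 dB, -31.4°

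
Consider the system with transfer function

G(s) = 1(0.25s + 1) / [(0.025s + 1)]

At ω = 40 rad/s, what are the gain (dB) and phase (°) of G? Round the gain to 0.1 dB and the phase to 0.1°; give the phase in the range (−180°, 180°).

At ω = 40 rad/s:
zero (1 + j40·0.25) = 1 + j10 → |·| ≈ 10.05, ∠ ≈ 84.29°
pole (1 + j40·0.025) = 1 + j1 → |·| ≈ 1.4142, ∠ ≈ 45.00°
|G| = 1 · 10.05 / (1.4142) ≈ 7.1065
Gain = 20 log₁₀(7.1065) ≈ 17.03 dB
∠G = (84.29°) − (45.00°) = 39.29°

17.0 dB, 39.3°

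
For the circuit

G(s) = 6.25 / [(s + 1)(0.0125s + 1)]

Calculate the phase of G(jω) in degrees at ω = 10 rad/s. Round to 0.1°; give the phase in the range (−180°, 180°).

-91.4°

At ω = 10 rad/s:
pole (1 + j10·1) = 1 + j10 → |·| ≈ 10.05, ∠ ≈ 84.29°
pole (1 + j10·0.0125) = 1 + j0.125 → |·| ≈ 1.0078, ∠ ≈ 7.13°
∠G = (0°) − (84.29° + 7.13°) = -91.42°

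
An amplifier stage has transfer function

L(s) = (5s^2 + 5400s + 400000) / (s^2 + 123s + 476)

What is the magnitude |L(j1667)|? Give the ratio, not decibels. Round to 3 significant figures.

5.82

Substitute s = j1667:
Numerator: 5(j1667)^2 + 5400(j1667) + 400000 = -13494445 + j9001800
Denominator: (j1667)^2 + 123(j1667) + 476 = -2778413 + j205041
|N| = √(13494445² + 9001800²) ≈ 1.6221e+07, ∠N ≈ 146.29°
|D| = √(2778413² + 205041²) ≈ 2.786e+06, ∠D ≈ 175.78°
|L| = 1.6221e+07 / 2.786e+06 ≈ 5.8223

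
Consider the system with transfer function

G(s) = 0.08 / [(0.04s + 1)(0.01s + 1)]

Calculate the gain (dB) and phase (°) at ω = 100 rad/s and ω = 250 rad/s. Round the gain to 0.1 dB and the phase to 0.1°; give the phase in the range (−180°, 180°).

ω = 100: -37.3 dB, -121.0°; ω = 250: -50.6 dB, -152.5°

At ω = 100 rad/s:
pole (1 + j100·0.04) = 1 + j4 → |·| ≈ 4.1231, ∠ ≈ 75.96°
pole (1 + j100·0.01) = 1 + j1 → |·| ≈ 1.4142, ∠ ≈ 45.00°
|G| = 0.08 · 1 / (4.1231 · 1.4142) ≈ 0.01372
Gain = 20 log₁₀(0.01372) ≈ -37.25 dB
∠G = (0°) − (75.96° + 45.00°) = -120.96°

At ω = 250 rad/s:
pole (1 + j250·0.04) = 1 + j10 → |·| ≈ 10.05, ∠ ≈ 84.29°
pole (1 + j250·0.01) = 1 + j2.5 → |·| ≈ 2.6926, ∠ ≈ 68.20°
|G| = 0.08 · 1 / (10.05 · 2.6926) ≈ 0.0029563
Gain = 20 log₁₀(0.0029563) ≈ -50.59 dB
∠G = (0°) − (84.29° + 68.20°) = -152.49°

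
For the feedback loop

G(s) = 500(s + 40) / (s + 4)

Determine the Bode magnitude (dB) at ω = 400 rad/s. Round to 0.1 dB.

At s = jω = j400:
zero (s+40): 40 + j400 → |·| = √(40²+400²) = √161600 ≈ 402, ∠ = arctan(400/40) ≈ 84.29°
pole (s+4): 4 + j400 → |·| = √(4²+400²) = √160016 ≈ 400.02, ∠ = arctan(400/4) ≈ 89.43°
|G| = 500 · 402 / 400.02 ≈ 502.47
Gain = 20 log₁₀(502.47) ≈ 54.02 dB

54.0 dB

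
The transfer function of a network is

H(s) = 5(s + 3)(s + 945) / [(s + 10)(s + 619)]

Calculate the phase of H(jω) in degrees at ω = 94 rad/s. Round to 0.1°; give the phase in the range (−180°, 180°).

At s = jω = j94:
zero (s+3): 3 + j94 → |·| = √(3²+94²) = √8845 ≈ 94.048, ∠ = arctan(94/3) ≈ 88.17°
zero (s+945): 945 + j94 → |·| = √(945²+94²) = √901861 ≈ 949.66, ∠ = arctan(94/945) ≈ 5.68°
pole (s+10): 10 + j94 → |·| = √(10²+94²) = √8936 ≈ 94.53, ∠ = arctan(94/10) ≈ 83.93°
pole (s+619): 619 + j94 → |·| = √(619²+94²) = √391997 ≈ 626.1, ∠ = arctan(94/619) ≈ 8.63°
∠H = 93.85° − 92.56° = 1.29°

1.3°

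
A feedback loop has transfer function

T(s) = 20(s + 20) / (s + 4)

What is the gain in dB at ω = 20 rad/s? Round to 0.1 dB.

At s = jω = j20:
zero (s+20): 20 + j20 → |·| = √(20²+20²) = √800 ≈ 28.284, ∠ = arctan(20/20) ≈ 45.00°
pole (s+4): 4 + j20 → |·| = √(4²+20²) = √416 ≈ 20.396, ∠ = arctan(20/4) ≈ 78.69°
|T| = 20 · 28.284 / 20.396 ≈ 27.735
Gain = 20 log₁₀(27.735) ≈ 28.86 dB

28.9 dB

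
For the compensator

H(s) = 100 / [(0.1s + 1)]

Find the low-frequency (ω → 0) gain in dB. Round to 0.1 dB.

40.0 dB

H(0) = 100 · 1 / 1 = 100
20 log₁₀(100) ≈ 40.00 dB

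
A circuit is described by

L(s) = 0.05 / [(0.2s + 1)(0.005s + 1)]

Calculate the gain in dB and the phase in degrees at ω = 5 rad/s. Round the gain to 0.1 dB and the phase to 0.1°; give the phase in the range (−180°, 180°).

-29.0 dB, -46.4°

At ω = 5 rad/s:
pole (1 + j5·0.2) = 1 + j1 → |·| ≈ 1.4142, ∠ ≈ 45.00°
pole (1 + j5·0.005) = 1 + j0.025 → |·| ≈ 1.0003, ∠ ≈ 1.43°
|L| = 0.05 · 1 / (1.4142 · 1.0003) ≈ 0.035345
Gain = 20 log₁₀(0.035345) ≈ -29.03 dB
∠L = (0°) − (45.00° + 1.43°) = -46.43°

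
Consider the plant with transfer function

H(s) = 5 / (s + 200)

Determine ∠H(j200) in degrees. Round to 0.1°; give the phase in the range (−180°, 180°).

-45.0°

Substitute s = j200:
Numerator: 5 = 5 + j0
Denominator: (j200) + 200 = 200 + j200
|N| = √(5² + 0²) ≈ 5, ∠N ≈ 0.00°
|D| = √(200² + 200²) ≈ 282.84, ∠D ≈ 45.00°
∠H = 0.00° − 45.00° = -45.00°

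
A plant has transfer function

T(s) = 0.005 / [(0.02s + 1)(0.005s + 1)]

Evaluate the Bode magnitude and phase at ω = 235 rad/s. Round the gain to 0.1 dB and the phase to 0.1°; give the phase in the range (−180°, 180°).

-63.4 dB, -127.6°

At ω = 235 rad/s:
pole (1 + j235·0.02) = 1 + j4.7 → |·| ≈ 4.8052, ∠ ≈ 77.99°
pole (1 + j235·0.005) = 1 + j1.175 → |·| ≈ 1.5429, ∠ ≈ 49.60°
|T| = 0.005 · 1 / (4.8052 · 1.5429) ≈ 0.0006744
Gain = 20 log₁₀(0.0006744) ≈ -63.42 dB
∠T = (0°) − (77.99° + 49.60°) = -127.59°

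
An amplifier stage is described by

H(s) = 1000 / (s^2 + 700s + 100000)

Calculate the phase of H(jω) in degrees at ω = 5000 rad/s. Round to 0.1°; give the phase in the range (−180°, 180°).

Substitute s = j5000:
Numerator: 1000 = 1000 + j0
Denominator: (j5000)^2 + 700(j5000) + 100000 = -24900000 + j3500000
|N| = √(1000² + 0²) ≈ 1000, ∠N ≈ 0.00°
|D| = √(24900000² + 3500000²) ≈ 2.5145e+07, ∠D ≈ 172.00°
∠H = 0.00° − 172.00° = -172.00°

-172.0°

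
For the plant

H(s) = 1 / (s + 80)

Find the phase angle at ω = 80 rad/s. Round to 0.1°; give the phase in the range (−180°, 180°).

-45.0°

Substitute s = j80:
Numerator: 1 = 1 + j0
Denominator: (j80) + 80 = 80 + j80
|N| = √(1² + 0²) ≈ 1, ∠N ≈ 0.00°
|D| = √(80² + 80²) ≈ 113.14, ∠D ≈ 45.00°
∠H = 0.00° − 45.00° = -45.00°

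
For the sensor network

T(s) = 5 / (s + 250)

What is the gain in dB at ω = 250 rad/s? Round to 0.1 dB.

-37.0 dB

At s = jω = j250:
pole (s+250): 250 + j250 → |·| = √(250²+250²) = √125000 ≈ 353.55, ∠ = arctan(250/250) ≈ 45.00°
|T| = 5 / 353.55 ≈ 0.014142
Gain = 20 log₁₀(0.014142) ≈ -36.99 dB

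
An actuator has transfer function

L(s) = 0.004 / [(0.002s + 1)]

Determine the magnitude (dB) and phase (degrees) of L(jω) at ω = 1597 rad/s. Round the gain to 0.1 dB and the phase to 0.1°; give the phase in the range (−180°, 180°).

-58.5 dB, -72.6°

At ω = 1597 rad/s:
pole (1 + j1597·0.002) = 1 + j3.194 → |·| ≈ 3.3469, ∠ ≈ 72.62°
|L| = 0.004 · 1 / (3.3469) ≈ 0.0011951
Gain = 20 log₁₀(0.0011951) ≈ -58.45 dB
∠L = (0°) − (72.62°) = -72.62°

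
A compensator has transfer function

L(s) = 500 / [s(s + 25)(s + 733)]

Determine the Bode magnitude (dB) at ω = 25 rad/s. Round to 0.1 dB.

At s = jω = j25:
pole (s+25): 25 + j25 → |·| = √(25²+25²) = √1250 ≈ 35.355, ∠ = arctan(25/25) ≈ 45.00°
pole (s+733): 733 + j25 → |·| = √(733²+25²) = √537914 ≈ 733.43, ∠ = arctan(25/733) ≈ 1.95°
pole at origin: |s| = 25, ∠ = 90.00° (in denominator)
|L| = 500 / 6.4826e+05 ≈ 0.0007713
Gain = 20 log₁₀(0.0007713) ≈ -62.26 dB

-62.3 dB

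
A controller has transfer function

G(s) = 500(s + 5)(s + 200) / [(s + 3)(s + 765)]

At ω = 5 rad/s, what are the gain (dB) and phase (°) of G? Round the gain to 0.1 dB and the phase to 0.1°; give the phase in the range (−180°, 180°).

At s = jω = j5:
zero (s+5): 5 + j5 → |·| = √(5²+5²) = √50 ≈ 7.0711, ∠ = arctan(5/5) ≈ 45.00°
zero (s+200): 200 + j5 → |·| = √(200²+5²) = √40025 ≈ 200.06, ∠ = arctan(5/200) ≈ 1.43°
pole (s+3): 3 + j5 → |·| = √(3²+5²) = √34 ≈ 5.831, ∠ = arctan(5/3) ≈ 59.04°
pole (s+765): 765 + j5 → |·| = √(765²+5²) = √585250 ≈ 765.02, ∠ = arctan(5/765) ≈ 0.37°
|G| = 500 · 1414.6 / 4460.8 ≈ 158.56
Gain = 20 log₁₀(158.56) ≈ 44.00 dB
∠G = 46.43° − 59.41° = -12.98°

44.0 dB, -13.0°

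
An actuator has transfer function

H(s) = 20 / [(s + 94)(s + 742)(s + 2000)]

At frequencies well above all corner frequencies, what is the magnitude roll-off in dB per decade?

Each pole contributes −20 dB/decade at high frequency; each zero contributes +20 dB/decade.
Net: 0 zero(s) − 3 pole(s) → -60 dB/decade.

-60 dB/decade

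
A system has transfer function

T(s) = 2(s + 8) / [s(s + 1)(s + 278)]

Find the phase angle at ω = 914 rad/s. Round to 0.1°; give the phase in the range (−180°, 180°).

At s = jω = j914:
zero (s+8): 8 + j914 → |·| = √(8²+914²) = √835460 ≈ 914.04, ∠ = arctan(914/8) ≈ 89.50°
pole (s+1): 1 + j914 → |·| = √(1²+914²) = √835397 ≈ 914, ∠ = arctan(914/1) ≈ 89.94°
pole (s+278): 278 + j914 → |·| = √(278²+914²) = √912680 ≈ 955.34, ∠ = arctan(914/278) ≈ 73.08°
pole at origin: |s| = 914, ∠ = 90.00° (in denominator)
∠T = 89.50° − 253.02° = -163.52°

-163.5°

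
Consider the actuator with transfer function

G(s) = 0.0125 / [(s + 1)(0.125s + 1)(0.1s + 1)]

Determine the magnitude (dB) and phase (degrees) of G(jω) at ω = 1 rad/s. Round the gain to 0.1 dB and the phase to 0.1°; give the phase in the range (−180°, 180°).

At ω = 1 rad/s:
pole (1 + j1·1) = 1 + j1 → |·| ≈ 1.4142, ∠ ≈ 45.00°
pole (1 + j1·0.125) = 1 + j0.125 → |·| ≈ 1.0078, ∠ ≈ 7.13°
pole (1 + j1·0.1) = 1 + j0.1 → |·| ≈ 1.005, ∠ ≈ 5.71°
|G| = 0.0125 · 1 / (1.4142 · 1.0078 · 1.005) ≈ 0.0087269
Gain = 20 log₁₀(0.0087269) ≈ -41.18 dB
∠G = (0°) − (45.00° + 7.13° + 5.71°) = -57.84°

-41.2 dB, -57.8°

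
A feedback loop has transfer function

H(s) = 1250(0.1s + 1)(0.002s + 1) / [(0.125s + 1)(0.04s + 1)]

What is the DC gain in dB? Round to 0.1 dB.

H(0) = 1250 · 1 / 1 = 1250
20 log₁₀(1250) ≈ 61.94 dB

61.9 dB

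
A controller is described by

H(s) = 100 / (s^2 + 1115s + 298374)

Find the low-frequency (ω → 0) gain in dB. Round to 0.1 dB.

H(0) = 100 / 298374 ≈ 0.00033515
20 log₁₀(0.00033515) ≈ -69.50 dB

-69.5 dB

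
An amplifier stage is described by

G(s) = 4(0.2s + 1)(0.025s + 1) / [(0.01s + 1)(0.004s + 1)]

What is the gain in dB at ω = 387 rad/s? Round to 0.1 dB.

52.2 dB

At ω = 387 rad/s:
zero (1 + j387·0.2) = 1 + j77.4 → |·| ≈ 77.406, ∠ ≈ 89.26°
zero (1 + j387·0.025) = 1 + j9.675 → |·| ≈ 9.7265, ∠ ≈ 84.10°
pole (1 + j387·0.01) = 1 + j3.87 → |·| ≈ 3.9971, ∠ ≈ 75.51°
pole (1 + j387·0.004) = 1 + j1.548 → |·| ≈ 1.8429, ∠ ≈ 57.14°
|G| = 4 · 77.406 · 9.7265 / (3.9971 · 1.8429) ≈ 408.83
Gain = 20 log₁₀(408.83) ≈ 52.23 dB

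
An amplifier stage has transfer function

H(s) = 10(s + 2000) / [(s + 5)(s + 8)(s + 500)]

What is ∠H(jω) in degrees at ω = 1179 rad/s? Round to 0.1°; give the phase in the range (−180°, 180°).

At s = jω = j1179:
zero (s+2000): 2000 + j1179 → |·| = √(2000²+1179²) = √5390041 ≈ 2321.6, ∠ = arctan(1179/2000) ≈ 30.52°
pole (s+5): 5 + j1179 → |·| = √(5²+1179²) = √1390066 ≈ 1179, ∠ = arctan(1179/5) ≈ 89.76°
pole (s+8): 8 + j1179 → |·| = √(8²+1179²) = √1390105 ≈ 1179, ∠ = arctan(1179/8) ≈ 89.61°
pole (s+500): 500 + j1179 → |·| = √(500²+1179²) = √1640041 ≈ 1280.6, ∠ = arctan(1179/500) ≈ 67.02°
∠H = 30.52° − 246.39° = -215.87° ≡ 144.13° (principal value)

144.1°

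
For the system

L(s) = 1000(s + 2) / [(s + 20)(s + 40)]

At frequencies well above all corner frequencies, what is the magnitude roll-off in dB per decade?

Each pole contributes −20 dB/decade at high frequency; each zero contributes +20 dB/decade.
Net: 1 zero(s) − 2 pole(s) → -20 dB/decade.

-20 dB/decade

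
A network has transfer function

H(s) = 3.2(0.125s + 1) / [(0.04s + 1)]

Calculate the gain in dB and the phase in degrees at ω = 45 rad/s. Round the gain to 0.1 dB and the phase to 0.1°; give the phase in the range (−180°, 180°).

At ω = 45 rad/s:
zero (1 + j45·0.125) = 1 + j5.625 → |·| ≈ 5.7132, ∠ ≈ 79.92°
pole (1 + j45·0.04) = 1 + j1.8 → |·| ≈ 2.0591, ∠ ≈ 60.95°
|H| = 3.2 · 5.7132 / (2.0591) ≈ 8.8788
Gain = 20 log₁₀(8.8788) ≈ 18.97 dB
∠H = (79.92°) − (60.95°) = 18.97°

19.0 dB, 19.0°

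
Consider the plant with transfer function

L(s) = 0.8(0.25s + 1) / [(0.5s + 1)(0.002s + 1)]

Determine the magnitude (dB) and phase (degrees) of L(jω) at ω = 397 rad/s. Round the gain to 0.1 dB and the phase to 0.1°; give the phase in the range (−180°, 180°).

At ω = 397 rad/s:
zero (1 + j397·0.25) = 1 + j99.25 → |·| ≈ 99.255, ∠ ≈ 89.42°
pole (1 + j397·0.5) = 1 + j198.5 → |·| ≈ 198.5, ∠ ≈ 89.71°
pole (1 + j397·0.002) = 1 + j0.794 → |·| ≈ 1.2769, ∠ ≈ 38.45°
|L| = 0.8 · 99.255 / (198.5 · 1.2769) ≈ 0.31327
Gain = 20 log₁₀(0.31327) ≈ -10.08 dB
∠L = (89.42°) − (89.71° + 38.45°) = -38.74°

-10.1 dB, -38.7°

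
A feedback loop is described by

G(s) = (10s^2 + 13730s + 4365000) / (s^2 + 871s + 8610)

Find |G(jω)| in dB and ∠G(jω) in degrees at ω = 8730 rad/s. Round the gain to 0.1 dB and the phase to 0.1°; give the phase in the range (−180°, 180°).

20.0 dB, -3.3°

Substitute s = j8730:
Numerator: 10(j8730)^2 + 13730(j8730) + 4365000 = -757764000 + j119862900
Denominator: (j8730)^2 + 871(j8730) + 8610 = -76204290 + j7603830
|N| = √(757764000² + 119862900²) ≈ 7.6719e+08, ∠N ≈ 171.01°
|D| = √(76204290² + 7603830²) ≈ 7.6583e+07, ∠D ≈ 174.30°
|G| = 7.6719e+08 / 7.6583e+07 ≈ 10.018
Gain = 20 log₁₀(10.018) ≈ 20.02 dB
∠G = 171.01° − 174.30° = -3.29°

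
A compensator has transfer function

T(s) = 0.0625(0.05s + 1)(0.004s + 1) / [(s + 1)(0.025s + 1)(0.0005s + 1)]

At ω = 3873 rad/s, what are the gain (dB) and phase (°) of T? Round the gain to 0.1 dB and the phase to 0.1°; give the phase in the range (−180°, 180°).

-72.8 dB, -66.1°

At ω = 3873 rad/s:
zero (1 + j3873·0.05) = 1 + j193.65 → |·| ≈ 193.65, ∠ ≈ 89.70°
zero (1 + j3873·0.004) = 1 + j15.492 → |·| ≈ 15.524, ∠ ≈ 86.31°
pole (1 + j3873·1) = 1 + j3873 → |·| ≈ 3873, ∠ ≈ 89.99°
pole (1 + j3873·0.025) = 1 + j96.825 → |·| ≈ 96.83, ∠ ≈ 89.41°
pole (1 + j3873·0.0005) = 1 + j1.9365 → |·| ≈ 2.1795, ∠ ≈ 62.69°
|T| = 0.0625 · 193.65 · 15.524 / (3873 · 96.83 · 2.1795) ≈ 0.00022987
Gain = 20 log₁₀(0.00022987) ≈ -72.77 dB
∠T = (89.70° + 86.31°) − (89.99° + 89.41° + 62.69°) = -66.08°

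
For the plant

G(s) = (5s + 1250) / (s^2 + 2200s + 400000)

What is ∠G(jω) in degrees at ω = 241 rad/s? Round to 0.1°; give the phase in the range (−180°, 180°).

-13.2°

Substitute s = j241:
Numerator: 5(j241) + 1250 = 1250 + j1205
Denominator: (j241)^2 + 2200(j241) + 400000 = 341919 + j530200
|N| = √(1250² + 1205²) ≈ 1736.2, ∠N ≈ 43.95°
|D| = √(341919² + 530200²) ≈ 6.3089e+05, ∠D ≈ 57.18°
∠G = 43.95° − 57.18° = -13.23°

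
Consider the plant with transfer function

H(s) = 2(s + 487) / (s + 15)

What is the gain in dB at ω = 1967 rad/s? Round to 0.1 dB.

At s = jω = j1967:
zero (s+487): 487 + j1967 → |·| = √(487²+1967²) = √4106258 ≈ 2026.4, ∠ = arctan(1967/487) ≈ 76.09°
pole (s+15): 15 + j1967 → |·| = √(15²+1967²) = √3869314 ≈ 1967.1, ∠ = arctan(1967/15) ≈ 89.56°
|H| = 2 · 2026.4 / 1967.1 ≈ 2.0603
Gain = 20 log₁₀(2.0603) ≈ 6.28 dB

6.3 dB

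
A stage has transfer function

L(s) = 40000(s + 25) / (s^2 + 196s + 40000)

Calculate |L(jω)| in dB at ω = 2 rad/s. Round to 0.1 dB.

28.0 dB

At s = jω = j2:
zero (s+25): 25 + j2 → |·| = √(25²+2²) = √629 ≈ 25.08, ∠ = arctan(2/25) ≈ 4.57°
quadratic: (j2)² + 196·j2 + 40000 = 39996 + j392 → |·| ≈ 39998, ∠ ≈ 0.56°
|L| = 40000 · 25.08 / 39998 ≈ 25.081
Gain = 20 log₁₀(25.081) ≈ 27.99 dB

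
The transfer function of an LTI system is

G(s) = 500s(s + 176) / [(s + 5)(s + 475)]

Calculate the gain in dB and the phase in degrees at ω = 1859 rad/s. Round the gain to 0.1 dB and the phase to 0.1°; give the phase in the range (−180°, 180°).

53.7 dB, 9.1°

At s = jω = j1859:
zero (s+176): 176 + j1859 → |·| = √(176²+1859²) = √3486857 ≈ 1867.3, ∠ = arctan(1859/176) ≈ 84.59°
zero at origin: s = j1859 → |·| = 1859, ∠ = 90.00°
pole (s+5): 5 + j1859 → |·| = √(5²+1859²) = √3455906 ≈ 1859, ∠ = arctan(1859/5) ≈ 89.85°
pole (s+475): 475 + j1859 → |·| = √(475²+1859²) = √3681506 ≈ 1918.7, ∠ = arctan(1859/475) ≈ 75.67°
|G| = 500 · 3.4713e+06 / 3.5669e+06 ≈ 486.6
Gain = 20 log₁₀(486.6) ≈ 53.74 dB
∠G = 174.59° − 165.52° = 9.07°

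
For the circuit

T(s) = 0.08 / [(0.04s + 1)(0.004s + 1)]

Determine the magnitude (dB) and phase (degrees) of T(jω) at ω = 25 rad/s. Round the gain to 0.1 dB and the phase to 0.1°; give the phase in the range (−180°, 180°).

-25.0 dB, -50.7°

At ω = 25 rad/s:
pole (1 + j25·0.04) = 1 + j1 → |·| ≈ 1.4142, ∠ ≈ 45.00°
pole (1 + j25·0.004) = 1 + j0.1 → |·| ≈ 1.005, ∠ ≈ 5.71°
|T| = 0.08 · 1 / (1.4142 · 1.005) ≈ 0.056288
Gain = 20 log₁₀(0.056288) ≈ -24.99 dB
∠T = (0°) − (45.00° + 5.71°) = -50.71°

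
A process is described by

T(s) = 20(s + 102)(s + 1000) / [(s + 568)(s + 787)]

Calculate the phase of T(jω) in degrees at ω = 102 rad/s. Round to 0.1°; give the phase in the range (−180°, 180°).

33.3°

At s = jω = j102:
zero (s+102): 102 + j102 → |·| = √(102²+102²) = √20808 ≈ 144.25, ∠ = arctan(102/102) ≈ 45.00°
zero (s+1000): 1000 + j102 → |·| = √(1000²+102²) = √1010404 ≈ 1005.2, ∠ = arctan(102/1000) ≈ 5.82°
pole (s+568): 568 + j102 → |·| = √(568²+102²) = √333028 ≈ 577.09, ∠ = arctan(102/568) ≈ 10.18°
pole (s+787): 787 + j102 → |·| = √(787²+102²) = √629773 ≈ 793.58, ∠ = arctan(102/787) ≈ 7.38°
∠T = 50.82° − 17.56° = 33.26°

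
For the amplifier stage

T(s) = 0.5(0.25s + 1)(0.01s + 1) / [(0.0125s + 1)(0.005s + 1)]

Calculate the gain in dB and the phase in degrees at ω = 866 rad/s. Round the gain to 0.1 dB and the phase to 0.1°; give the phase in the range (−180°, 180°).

At ω = 866 rad/s:
zero (1 + j866·0.25) = 1 + j216.5 → |·| ≈ 216.5, ∠ ≈ 89.74°
zero (1 + j866·0.01) = 1 + j8.66 → |·| ≈ 8.7175, ∠ ≈ 83.41°
pole (1 + j866·0.0125) = 1 + j10.825 → |·| ≈ 10.871, ∠ ≈ 84.72°
pole (1 + j866·0.005) = 1 + j4.33 → |·| ≈ 4.444, ∠ ≈ 77.00°
|T| = 0.5 · 216.5 · 8.7175 / (10.871 · 4.444) ≈ 19.533
Gain = 20 log₁₀(19.533) ≈ 25.82 dB
∠T = (89.74° + 83.41°) − (84.72° + 77.00°) = 11.43°

25.8 dB, 11.4°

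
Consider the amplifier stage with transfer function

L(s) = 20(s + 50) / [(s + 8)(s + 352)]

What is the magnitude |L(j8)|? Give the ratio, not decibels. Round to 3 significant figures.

At s = jω = j8:
zero (s+50): 50 + j8 → |·| = √(50²+8²) = √2564 ≈ 50.636, ∠ = arctan(8/50) ≈ 9.09°
pole (s+8): 8 + j8 → |·| = √(8²+8²) = √128 ≈ 11.314, ∠ = arctan(8/8) ≈ 45.00°
pole (s+352): 352 + j8 → |·| = √(352²+8²) = √123968 ≈ 352.09, ∠ = arctan(8/352) ≈ 1.30°
|L| = 20 · 50.636 / 3983.5 ≈ 0.25423

0.254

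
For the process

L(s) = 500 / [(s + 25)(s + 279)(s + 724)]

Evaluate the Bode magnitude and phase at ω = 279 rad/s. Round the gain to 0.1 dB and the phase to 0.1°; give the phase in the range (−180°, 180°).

At s = jω = j279:
pole (s+25): 25 + j279 → |·| = √(25²+279²) = √78466 ≈ 280.12, ∠ = arctan(279/25) ≈ 84.88°
pole (s+279): 279 + j279 → |·| = √(279²+279²) = √155682 ≈ 394.57, ∠ = arctan(279/279) ≈ 45.00°
pole (s+724): 724 + j279 → |·| = √(724²+279²) = √602017 ≈ 775.9, ∠ = arctan(279/724) ≈ 21.07°
|L| = 500 / 8.5758e+07 ≈ 5.8304e-06
Gain = 20 log₁₀(5.8304e-06) ≈ -104.69 dB
∠L = 0.00° − 150.95° = -150.95°

-104.7 dB, -151.0°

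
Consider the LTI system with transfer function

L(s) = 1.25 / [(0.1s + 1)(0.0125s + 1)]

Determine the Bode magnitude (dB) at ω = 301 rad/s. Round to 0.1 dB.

-39.4 dB

At ω = 301 rad/s:
pole (1 + j301·0.1) = 1 + j30.1 → |·| ≈ 30.117, ∠ ≈ 88.10°
pole (1 + j301·0.0125) = 1 + j3.7625 → |·| ≈ 3.8931, ∠ ≈ 75.12°
|L| = 1.25 · 1 / (30.117 · 3.8931) ≈ 0.010661
Gain = 20 log₁₀(0.010661) ≈ -39.44 dB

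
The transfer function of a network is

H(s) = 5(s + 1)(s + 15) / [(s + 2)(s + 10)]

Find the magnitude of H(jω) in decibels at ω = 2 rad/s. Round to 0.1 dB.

15.4 dB

At s = jω = j2:
zero (s+1): 1 + j2 → |·| = √(1²+2²) = √5 ≈ 2.2361, ∠ = arctan(2/1) ≈ 63.43°
zero (s+15): 15 + j2 → |·| = √(15²+2²) = √229 ≈ 15.133, ∠ = arctan(2/15) ≈ 7.59°
pole (s+2): 2 + j2 → |·| = √(2²+2²) = √8 ≈ 2.8284, ∠ = arctan(2/2) ≈ 45.00°
pole (s+10): 10 + j2 → |·| = √(10²+2²) = √104 ≈ 10.198, ∠ = arctan(2/10) ≈ 11.31°
|H| = 5 · 33.839 / 28.844 ≈ 5.8659
Gain = 20 log₁₀(5.8659) ≈ 15.37 dB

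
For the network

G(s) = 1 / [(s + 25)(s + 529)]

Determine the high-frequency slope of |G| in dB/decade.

Each pole contributes −20 dB/decade at high frequency; each zero contributes +20 dB/decade.
Net: 0 zero(s) − 2 pole(s) → -40 dB/decade.

-40 dB/decade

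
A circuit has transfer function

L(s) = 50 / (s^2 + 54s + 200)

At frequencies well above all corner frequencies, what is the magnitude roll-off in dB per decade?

Each pole contributes −20 dB/decade at high frequency; each zero contributes +20 dB/decade.
Net: 0 zero(s) − 2 pole(s) → -40 dB/decade.

-40 dB/decade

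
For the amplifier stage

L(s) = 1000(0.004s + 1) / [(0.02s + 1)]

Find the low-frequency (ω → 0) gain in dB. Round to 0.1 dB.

60.0 dB

L(0) = 1000 · 1 / 1 = 1000
20 log₁₀(1000) ≈ 60.00 dB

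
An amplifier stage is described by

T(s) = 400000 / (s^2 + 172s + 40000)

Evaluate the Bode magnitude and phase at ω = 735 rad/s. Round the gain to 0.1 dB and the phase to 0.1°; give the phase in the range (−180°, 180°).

At s = jω = j735:
quadratic: (j735)² + 172·j735 + 40000 = -500225 + j126420 → |·| ≈ 5.1595e+05, ∠ ≈ 165.82°
|T| = 400000 / 5.1595e+05 ≈ 0.77527
Gain = 20 log₁₀(0.77527) ≈ -2.21 dB
∠T = 0.00° − 165.82° = -165.82°

-2.2 dB, -165.8°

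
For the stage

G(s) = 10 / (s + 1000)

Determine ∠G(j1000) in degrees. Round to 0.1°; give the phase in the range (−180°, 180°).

At s = jω = j1000:
pole (s+1000): 1000 + j1000 → |·| = √(1000²+1000²) = √2000000 ≈ 1414.2, ∠ = arctan(1000/1000) ≈ 45.00°
∠G = 0.00° − 45.00° = -45.00°

-45.0°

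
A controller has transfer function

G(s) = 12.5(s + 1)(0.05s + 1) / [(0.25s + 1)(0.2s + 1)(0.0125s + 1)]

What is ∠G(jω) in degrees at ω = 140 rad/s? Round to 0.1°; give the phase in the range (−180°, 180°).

At ω = 140 rad/s:
zero (1 + j140·1) = 1 + j140 → |·| ≈ 140, ∠ ≈ 89.59°
zero (1 + j140·0.05) = 1 + j7 → |·| ≈ 7.0711, ∠ ≈ 81.87°
pole (1 + j140·0.25) = 1 + j35 → |·| ≈ 35.014, ∠ ≈ 88.36°
pole (1 + j140·0.2) = 1 + j28 → |·| ≈ 28.018, ∠ ≈ 87.95°
pole (1 + j140·0.0125) = 1 + j1.75 → |·| ≈ 2.0156, ∠ ≈ 60.26°
∠G = (89.59° + 81.87°) − (88.36° + 87.95° + 60.26°) = -65.11°

-65.1°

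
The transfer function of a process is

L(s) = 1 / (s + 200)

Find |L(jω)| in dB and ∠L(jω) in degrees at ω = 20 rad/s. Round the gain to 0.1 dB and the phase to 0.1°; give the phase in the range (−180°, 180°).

-46.1 dB, -5.7°

Substitute s = j20:
Numerator: 1 = 1 + j0
Denominator: (j20) + 200 = 200 + j20
|N| = √(1² + 0²) ≈ 1, ∠N ≈ 0.00°
|D| = √(200² + 20²) ≈ 201, ∠D ≈ 5.71°
|L| = 1 / 201 ≈ 0.0049751
Gain = 20 log₁₀(0.0049751) ≈ -46.06 dB
∠L = 0.00° − 5.71° = -5.71°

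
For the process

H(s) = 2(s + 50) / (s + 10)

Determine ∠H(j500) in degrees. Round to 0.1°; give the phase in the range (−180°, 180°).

At s = jω = j500:
zero (s+50): 50 + j500 → |·| = √(50²+500²) = √252500 ≈ 502.49, ∠ = arctan(500/50) ≈ 84.29°
pole (s+10): 10 + j500 → |·| = √(10²+500²) = √250100 ≈ 500.1, ∠ = arctan(500/10) ≈ 88.85°
∠H = 84.29° − 88.85° = -4.56°

-4.6°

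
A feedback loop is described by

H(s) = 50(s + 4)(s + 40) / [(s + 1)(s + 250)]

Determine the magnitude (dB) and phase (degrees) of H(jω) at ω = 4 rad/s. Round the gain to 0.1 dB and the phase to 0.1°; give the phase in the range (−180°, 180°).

At s = jω = j4:
zero (s+4): 4 + j4 → |·| = √(4²+4²) = √32 ≈ 5.6569, ∠ = arctan(4/4) ≈ 45.00°
zero (s+40): 40 + j4 → |·| = √(40²+4²) = √1616 ≈ 40.2, ∠ = arctan(4/40) ≈ 5.71°
pole (s+1): 1 + j4 → |·| = √(1²+4²) = √17 ≈ 4.1231, ∠ = arctan(4/1) ≈ 75.96°
pole (s+250): 250 + j4 → |·| = √(250²+4²) = √62516 ≈ 250.03, ∠ = arctan(4/250) ≈ 0.92°
|H| = 50 · 227.41 / 1030.9 ≈ 11.03
Gain = 20 log₁₀(11.03) ≈ 20.85 dB
∠H = 50.71° − 76.88° = -26.17°

20.9 dB, -26.2°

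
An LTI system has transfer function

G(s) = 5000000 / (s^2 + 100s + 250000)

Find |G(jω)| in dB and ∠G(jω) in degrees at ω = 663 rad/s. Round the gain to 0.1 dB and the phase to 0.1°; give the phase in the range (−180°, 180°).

At s = jω = j663:
quadratic: (j663)² + 100·j663 + 250000 = -189569 + j66300 → |·| ≈ 2.0083e+05, ∠ ≈ 160.72°
|G| = 5000000 / 2.0083e+05 ≈ 24.897
Gain = 20 log₁₀(24.897) ≈ 27.92 dB
∠G = 0.00° − 160.72° = -160.72°

27.9 dB, -160.7°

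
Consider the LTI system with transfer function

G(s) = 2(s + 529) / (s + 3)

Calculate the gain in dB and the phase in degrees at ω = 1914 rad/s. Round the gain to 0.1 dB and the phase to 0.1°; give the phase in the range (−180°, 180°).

At s = jω = j1914:
zero (s+529): 529 + j1914 → |·| = √(529²+1914²) = √3943237 ≈ 1985.8, ∠ = arctan(1914/529) ≈ 74.55°
pole (s+3): 3 + j1914 → |·| = √(3²+1914²) = √3663405 ≈ 1914, ∠ = arctan(1914/3) ≈ 89.91°
|G| = 2 · 1985.8 / 1914 ≈ 2.075
Gain = 20 log₁₀(2.075) ≈ 6.34 dB
∠G = 74.55° − 89.91° = -15.36°

6.3 dB, -15.4°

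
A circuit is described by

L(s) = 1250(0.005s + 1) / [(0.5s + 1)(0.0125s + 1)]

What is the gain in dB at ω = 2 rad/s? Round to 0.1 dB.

At ω = 2 rad/s:
zero (1 + j2·0.005) = 1 + j0.01 → |·| ≈ 1, ∠ ≈ 0.57°
pole (1 + j2·0.5) = 1 + j1 → |·| ≈ 1.4142, ∠ ≈ 45.00°
pole (1 + j2·0.0125) = 1 + j0.025 → |·| ≈ 1.0003, ∠ ≈ 1.43°
|L| = 1250 · 1 / (1.4142 · 1.0003) ≈ 883.63
Gain = 20 log₁₀(883.63) ≈ 58.93 dB

58.9 dB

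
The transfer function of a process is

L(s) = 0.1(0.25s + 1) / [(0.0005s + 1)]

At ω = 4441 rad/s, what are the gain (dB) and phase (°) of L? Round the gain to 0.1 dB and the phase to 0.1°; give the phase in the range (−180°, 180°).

At ω = 4441 rad/s:
zero (1 + j4441·0.25) = 1 + j1110.25 → |·| ≈ 1110.3, ∠ ≈ 89.95°
pole (1 + j4441·0.0005) = 1 + j2.2205 → |·| ≈ 2.4353, ∠ ≈ 65.76°
|L| = 0.1 · 1110.3 / (2.4353) ≈ 45.592
Gain = 20 log₁₀(45.592) ≈ 33.18 dB
∠L = (89.95°) − (65.76°) = 24.19°

33.2 dB, 24.2°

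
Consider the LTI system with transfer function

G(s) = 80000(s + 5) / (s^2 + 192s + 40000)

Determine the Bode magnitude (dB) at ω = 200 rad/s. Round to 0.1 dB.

At s = jω = j200:
zero (s+5): 5 + j200 → |·| = √(5²+200²) = √40025 ≈ 200.06, ∠ = arctan(200/5) ≈ 88.57°
quadratic: (j200)² + 192·j200 + 40000 = 0 + j38400 → |·| ≈ 38400, ∠ ≈ 90.00°
|G| = 80000 · 200.06 / 38400 ≈ 416.79
Gain = 20 log₁₀(416.79) ≈ 52.40 dB

52.4 dB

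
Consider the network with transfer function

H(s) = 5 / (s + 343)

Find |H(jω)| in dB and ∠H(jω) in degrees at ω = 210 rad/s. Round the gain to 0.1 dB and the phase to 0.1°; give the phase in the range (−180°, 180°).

Substitute s = j210:
Numerator: 5 = 5 + j0
Denominator: (j210) + 343 = 343 + j210
|N| = √(5² + 0²) ≈ 5, ∠N ≈ 0.00°
|D| = √(343² + 210²) ≈ 402.18, ∠D ≈ 31.48°
|H| = 5 / 402.18 ≈ 0.012432
Gain = 20 log₁₀(0.012432) ≈ -38.11 dB
∠H = 0.00° − 31.48° = -31.48°

-38.1 dB, -31.5°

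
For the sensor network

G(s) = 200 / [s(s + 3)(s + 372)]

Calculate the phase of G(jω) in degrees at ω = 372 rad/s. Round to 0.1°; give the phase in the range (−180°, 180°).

At s = jω = j372:
pole (s+3): 3 + j372 → |·| = √(3²+372²) = √138393 ≈ 372.01, ∠ = arctan(372/3) ≈ 89.54°
pole (s+372): 372 + j372 → |·| = √(372²+372²) = √276768 ≈ 526.09, ∠ = arctan(372/372) ≈ 45.00°
pole at origin: |s| = 372, ∠ = 90.00° (in denominator)
∠G = 0.00° − 224.54° = -224.54° ≡ 135.46° (principal value)

135.5°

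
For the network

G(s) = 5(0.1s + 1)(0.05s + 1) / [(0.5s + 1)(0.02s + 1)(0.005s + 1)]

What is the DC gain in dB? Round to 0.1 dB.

G(0) = 5 · 1 / 1 = 5
20 log₁₀(5) ≈ 13.98 dB

14.0 dB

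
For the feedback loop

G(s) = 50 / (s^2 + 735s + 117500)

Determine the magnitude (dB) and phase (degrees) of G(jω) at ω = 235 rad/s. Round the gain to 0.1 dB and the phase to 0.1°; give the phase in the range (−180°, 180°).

-71.3 dB, -70.2°

Substitute s = j235:
Numerator: 50 = 50 + j0
Denominator: (j235)^2 + 735(j235) + 117500 = 62275 + j172725
|N| = √(50² + 0²) ≈ 50, ∠N ≈ 0.00°
|D| = √(62275² + 172725²) ≈ 1.8361e+05, ∠D ≈ 70.17°
|G| = 50 / 1.8361e+05 ≈ 0.00027232
Gain = 20 log₁₀(0.00027232) ≈ -71.30 dB
∠G = 0.00° − 70.17° = -70.17°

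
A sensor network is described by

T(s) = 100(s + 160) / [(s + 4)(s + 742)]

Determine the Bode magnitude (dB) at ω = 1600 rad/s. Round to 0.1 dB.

At s = jω = j1600:
zero (s+160): 160 + j1600 → |·| = √(160²+1600²) = √2585600 ≈ 1608, ∠ = arctan(1600/160) ≈ 84.29°
pole (s+4): 4 + j1600 → |·| = √(4²+1600²) = √2560016 ≈ 1600, ∠ = arctan(1600/4) ≈ 89.86°
pole (s+742): 742 + j1600 → |·| = √(742²+1600²) = √3110564 ≈ 1763.7, ∠ = arctan(1600/742) ≈ 65.12°
|T| = 100 · 1608 / 2.8219e+06 ≈ 0.056983
Gain = 20 log₁₀(0.056983) ≈ -24.89 dB

-24.9 dB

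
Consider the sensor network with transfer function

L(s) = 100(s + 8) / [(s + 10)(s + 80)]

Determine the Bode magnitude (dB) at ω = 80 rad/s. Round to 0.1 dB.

-1.1 dB

At s = jω = j80:
zero (s+8): 8 + j80 → |·| = √(8²+80²) = √6464 ≈ 80.399, ∠ = arctan(80/8) ≈ 84.29°
pole (s+10): 10 + j80 → |·| = √(10²+80²) = √6500 ≈ 80.623, ∠ = arctan(80/10) ≈ 82.87°
pole (s+80): 80 + j80 → |·| = √(80²+80²) = √12800 ≈ 113.14, ∠ = arctan(80/80) ≈ 45.00°
|L| = 100 · 80.399 / 9121.7 ≈ 0.8814
Gain = 20 log₁₀(0.8814) ≈ -1.10 dB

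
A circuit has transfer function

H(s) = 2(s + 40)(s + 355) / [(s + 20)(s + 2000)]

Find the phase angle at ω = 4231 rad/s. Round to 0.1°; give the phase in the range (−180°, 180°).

20.2°

At s = jω = j4231:
zero (s+40): 40 + j4231 → |·| = √(40²+4231²) = √17902961 ≈ 4231.2, ∠ = arctan(4231/40) ≈ 89.46°
zero (s+355): 355 + j4231 → |·| = √(355²+4231²) = √18027386 ≈ 4245.9, ∠ = arctan(4231/355) ≈ 85.20°
pole (s+20): 20 + j4231 → |·| = √(20²+4231²) = √17901761 ≈ 4231, ∠ = arctan(4231/20) ≈ 89.73°
pole (s+2000): 2000 + j4231 → |·| = √(2000²+4231²) = √21901361 ≈ 4679.9, ∠ = arctan(4231/2000) ≈ 64.70°
∠H = 174.66° − 154.43° = 20.23°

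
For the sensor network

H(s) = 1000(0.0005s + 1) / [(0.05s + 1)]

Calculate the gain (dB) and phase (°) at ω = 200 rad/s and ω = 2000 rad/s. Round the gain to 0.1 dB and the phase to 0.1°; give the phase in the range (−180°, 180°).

ω = 200: 40.0 dB, -78.6°; ω = 2000: 23.0 dB, -44.4°

At ω = 200 rad/s:
zero (1 + j200·0.0005) = 1 + j0.1 → |·| ≈ 1.005, ∠ ≈ 5.71°
pole (1 + j200·0.05) = 1 + j10 → |·| ≈ 10.05, ∠ ≈ 84.29°
|H| = 1000 · 1.005 / (10.05) ≈ 100
Gain = 20 log₁₀(100) ≈ 40.00 dB
∠H = (5.71°) − (84.29°) = -78.58°

At ω = 2000 rad/s:
zero (1 + j2000·0.0005) = 1 + j1 → |·| ≈ 1.4142, ∠ ≈ 45.00°
pole (1 + j2000·0.05) = 1 + j100 → |·| ≈ 100, ∠ ≈ 89.43°
|H| = 1000 · 1.4142 / (100) ≈ 14.142
Gain = 20 log₁₀(14.142) ≈ 23.01 dB
∠H = (45.00°) − (89.43°) = -44.43°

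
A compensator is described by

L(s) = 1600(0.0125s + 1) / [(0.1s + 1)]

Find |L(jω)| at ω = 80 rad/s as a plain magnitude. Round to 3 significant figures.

281

At ω = 80 rad/s:
zero (1 + j80·0.0125) = 1 + j1 → |·| ≈ 1.4142, ∠ ≈ 45.00°
pole (1 + j80·0.1) = 1 + j8 → |·| ≈ 8.0623, ∠ ≈ 82.87°
|L| = 1600 · 1.4142 / (8.0623) ≈ 280.65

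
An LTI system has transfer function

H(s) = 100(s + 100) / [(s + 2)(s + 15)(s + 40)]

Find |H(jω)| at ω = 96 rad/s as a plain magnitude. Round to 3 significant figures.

At s = jω = j96:
zero (s+100): 100 + j96 → |·| = √(100²+96²) = √19216 ≈ 138.62, ∠ = arctan(96/100) ≈ 43.83°
pole (s+2): 2 + j96 → |·| = √(2²+96²) = √9220 ≈ 96.021, ∠ = arctan(96/2) ≈ 88.81°
pole (s+15): 15 + j96 → |·| = √(15²+96²) = √9441 ≈ 97.165, ∠ = arctan(96/15) ≈ 81.12°
pole (s+40): 40 + j96 → |·| = √(40²+96²) = √10816 ≈ 104, ∠ = arctan(96/40) ≈ 67.38°
|H| = 100 · 138.62 / 9.7031e+05 ≈ 0.014286

0.0143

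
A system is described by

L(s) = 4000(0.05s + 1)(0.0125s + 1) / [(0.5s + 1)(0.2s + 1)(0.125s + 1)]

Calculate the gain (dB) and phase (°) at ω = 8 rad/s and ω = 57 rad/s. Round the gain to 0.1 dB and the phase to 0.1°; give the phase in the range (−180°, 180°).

At ω = 8 rad/s:
zero (1 + j8·0.05) = 1 + j0.4 → |·| ≈ 1.077, ∠ ≈ 21.80°
zero (1 + j8·0.0125) = 1 + j0.1 → |·| ≈ 1.005, ∠ ≈ 5.71°
pole (1 + j8·0.5) = 1 + j4 → |·| ≈ 4.1231, ∠ ≈ 75.96°
pole (1 + j8·0.2) = 1 + j1.6 → |·| ≈ 1.8868, ∠ ≈ 57.99°
pole (1 + j8·0.125) = 1 + j1 → |·| ≈ 1.4142, ∠ ≈ 45.00°
|L| = 4000 · 1.077 · 1.005 / (4.1231 · 1.8868 · 1.4142) ≈ 393.53
Gain = 20 log₁₀(393.53) ≈ 51.90 dB
∠L = (21.80° + 5.71°) − (75.96° + 57.99° + 45.00°) = -151.44°

At ω = 57 rad/s:
zero (1 + j57·0.05) = 1 + j2.85 → |·| ≈ 3.0203, ∠ ≈ 70.67°
zero (1 + j57·0.0125) = 1 + j0.7125 → |·| ≈ 1.2279, ∠ ≈ 35.47°
pole (1 + j57·0.5) = 1 + j28.5 → |·| ≈ 28.518, ∠ ≈ 87.99°
pole (1 + j57·0.2) = 1 + j11.4 → |·| ≈ 11.444, ∠ ≈ 84.99°
pole (1 + j57·0.125) = 1 + j7.125 → |·| ≈ 7.1948, ∠ ≈ 82.01°
|L| = 4000 · 3.0203 · 1.2279 / (28.518 · 11.444 · 7.1948) ≈ 6.3177
Gain = 20 log₁₀(6.3177) ≈ 16.01 dB
∠L = (70.67° + 35.47°) − (87.99° + 84.99° + 82.01°) = -148.85°

ω = 8: 51.9 dB, -151.4°; ω = 57: 16.0 dB, -148.9°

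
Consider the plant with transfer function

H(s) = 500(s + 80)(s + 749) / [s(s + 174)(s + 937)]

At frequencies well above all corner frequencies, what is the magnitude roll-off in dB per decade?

-20 dB/decade

Each pole contributes −20 dB/decade at high frequency; each zero contributes +20 dB/decade.
Net: 2 zero(s) − 3 pole(s) → -20 dB/decade.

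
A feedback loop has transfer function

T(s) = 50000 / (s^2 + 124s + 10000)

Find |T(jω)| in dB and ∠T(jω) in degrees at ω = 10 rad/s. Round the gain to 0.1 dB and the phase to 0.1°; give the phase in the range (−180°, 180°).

14.0 dB, -7.1°

At s = jω = j10:
quadratic: (j10)² + 124·j10 + 10000 = 9900 + j1240 → |·| ≈ 9977.4, ∠ ≈ 7.14°
|T| = 50000 / 9977.4 ≈ 5.0113
Gain = 20 log₁₀(5.0113) ≈ 14.00 dB
∠T = 0.00° − 7.14° = -7.14°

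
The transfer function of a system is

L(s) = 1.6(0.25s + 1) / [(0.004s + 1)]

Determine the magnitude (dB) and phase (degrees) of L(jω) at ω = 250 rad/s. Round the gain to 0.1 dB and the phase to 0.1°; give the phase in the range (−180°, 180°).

37.0 dB, 44.1°

At ω = 250 rad/s:
zero (1 + j250·0.25) = 1 + j62.5 → |·| ≈ 62.508, ∠ ≈ 89.08°
pole (1 + j250·0.004) = 1 + j1 → |·| ≈ 1.4142, ∠ ≈ 45.00°
|L| = 1.6 · 62.508 / (1.4142) ≈ 70.72
Gain = 20 log₁₀(70.72) ≈ 36.99 dB
∠L = (89.08°) − (45.00°) = 44.08°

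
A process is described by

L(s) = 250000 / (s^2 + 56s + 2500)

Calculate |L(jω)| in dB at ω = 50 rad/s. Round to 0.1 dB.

At s = jω = j50:
quadratic: (j50)² + 56·j50 + 2500 = 0 + j2800 → |·| ≈ 2800, ∠ ≈ 90.00°
|L| = 250000 / 2800 ≈ 89.286
Gain = 20 log₁₀(89.286) ≈ 39.02 dB

39.0 dB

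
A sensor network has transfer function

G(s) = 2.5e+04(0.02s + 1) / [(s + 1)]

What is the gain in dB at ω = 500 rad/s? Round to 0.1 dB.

At ω = 500 rad/s:
zero (1 + j500·0.02) = 1 + j10 → |·| ≈ 10.05, ∠ ≈ 84.29°
pole (1 + j500·1) = 1 + j500 → |·| ≈ 500, ∠ ≈ 89.89°
|G| = 2.5e+04 · 10.05 / (500) ≈ 502.5
Gain = 20 log₁₀(502.5) ≈ 54.02 dB

54.0 dB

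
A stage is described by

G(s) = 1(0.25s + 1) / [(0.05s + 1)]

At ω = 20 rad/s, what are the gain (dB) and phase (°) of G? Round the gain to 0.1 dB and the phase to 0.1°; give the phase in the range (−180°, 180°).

At ω = 20 rad/s:
zero (1 + j20·0.25) = 1 + j5 → |·| ≈ 5.099, ∠ ≈ 78.69°
pole (1 + j20·0.05) = 1 + j1 → |·| ≈ 1.4142, ∠ ≈ 45.00°
|G| = 1 · 5.099 / (1.4142) ≈ 3.6056
Gain = 20 log₁₀(3.6056) ≈ 11.14 dB
∠G = (78.69°) − (45.00°) = 33.69°

11.1 dB, 33.7°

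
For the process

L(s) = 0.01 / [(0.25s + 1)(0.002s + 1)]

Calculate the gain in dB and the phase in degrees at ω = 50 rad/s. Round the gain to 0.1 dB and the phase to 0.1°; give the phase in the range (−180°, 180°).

-62.0 dB, -91.1°

At ω = 50 rad/s:
pole (1 + j50·0.25) = 1 + j12.5 → |·| ≈ 12.54, ∠ ≈ 85.43°
pole (1 + j50·0.002) = 1 + j0.1 → |·| ≈ 1.005, ∠ ≈ 5.71°
|L| = 0.01 · 1 / (12.54 · 1.005) ≈ 0.00079348
Gain = 20 log₁₀(0.00079348) ≈ -62.01 dB
∠L = (0°) − (85.43° + 5.71°) = -91.14°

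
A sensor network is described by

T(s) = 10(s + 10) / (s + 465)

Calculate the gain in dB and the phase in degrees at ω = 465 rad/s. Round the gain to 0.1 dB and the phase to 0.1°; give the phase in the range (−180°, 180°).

17.0 dB, 43.8°

At s = jω = j465:
zero (s+10): 10 + j465 → |·| = √(10²+465²) = √216325 ≈ 465.11, ∠ = arctan(465/10) ≈ 88.77°
pole (s+465): 465 + j465 → |·| = √(465²+465²) = √432450 ≈ 657.61, ∠ = arctan(465/465) ≈ 45.00°
|T| = 10 · 465.11 / 657.61 ≈ 7.0727
Gain = 20 log₁₀(7.0727) ≈ 16.99 dB
∠T = 88.77° − 45.00° = 43.77°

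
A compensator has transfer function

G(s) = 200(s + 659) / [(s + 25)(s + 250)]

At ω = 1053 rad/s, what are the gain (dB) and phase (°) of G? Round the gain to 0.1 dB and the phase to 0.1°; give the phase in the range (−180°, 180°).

-13.2 dB, -107.3°

At s = jω = j1053:
zero (s+659): 659 + j1053 → |·| = √(659²+1053²) = √1543090 ≈ 1242.2, ∠ = arctan(1053/659) ≈ 57.96°
pole (s+25): 25 + j1053 → |·| = √(25²+1053²) = √1109434 ≈ 1053.3, ∠ = arctan(1053/25) ≈ 88.64°
pole (s+250): 250 + j1053 → |·| = √(250²+1053²) = √1171309 ≈ 1082.3, ∠ = arctan(1053/250) ≈ 76.64°
|G| = 200 · 1242.2 / 1.14e+06 ≈ 0.21793
Gain = 20 log₁₀(0.21793) ≈ -13.23 dB
∠G = 57.96° − 165.28° = -107.32°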